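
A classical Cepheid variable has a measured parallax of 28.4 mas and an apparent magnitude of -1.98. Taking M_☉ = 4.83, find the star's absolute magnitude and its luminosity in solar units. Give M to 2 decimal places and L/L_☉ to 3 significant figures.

M ≈ -4.71; L/L_☉ ≈ 6570

d = 1/p = 1000/28.4 mas = 35.21 pc
M = m − 5 log₁₀ d + 5 = -1.98 − 5·1.5467 + 5 = -4.713
M − M_☉ = -4.713 − 4.83 = -9.543
L/L_☉ = 10^(−0.4 × -9.543) = 6567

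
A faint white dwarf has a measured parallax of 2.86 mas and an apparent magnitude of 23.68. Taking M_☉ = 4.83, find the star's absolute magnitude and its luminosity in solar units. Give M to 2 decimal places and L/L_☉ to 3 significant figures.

d = 1/p = 1000/2.86 mas = 349.7 pc
M = m − 5 log₁₀ d + 5 = 23.68 − 5·2.5436 + 5 = 15.962
M − M_☉ = 15.962 − 4.83 = 11.132
L/L_☉ = 10^(−0.4 × 11.132) = 3.526×10^-5

M ≈ 15.96; L/L_☉ ≈ 3.53×10^-5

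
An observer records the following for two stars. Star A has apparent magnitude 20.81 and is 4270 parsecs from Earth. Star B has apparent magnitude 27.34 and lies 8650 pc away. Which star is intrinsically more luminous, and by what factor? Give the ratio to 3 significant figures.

Star A: M = m − 5 log₁₀ d + 5 = 20.81 − 5·3.6304 + 5 = 7.658
Star B: M = m − 5 log₁₀ d + 5 = 27.34 − 5·3.9370 + 5 = 12.655
ΔM = M_A − M_B = 7.658 − (12.655) = -4.997; smaller M is more luminous → Star A.
L ratio = 10^(0.4 |ΔM|) = 10^1.999 = 99.73

Star A is more luminous, by a factor of 99.7.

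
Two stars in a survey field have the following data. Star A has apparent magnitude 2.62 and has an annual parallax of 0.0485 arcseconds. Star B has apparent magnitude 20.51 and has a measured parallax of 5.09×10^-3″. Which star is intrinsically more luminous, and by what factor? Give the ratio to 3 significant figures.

Star A: d = 1/p = 1/0.0485″ = 20.62 pc
Star A: M = m − 5 log₁₀ d + 5 = 2.62 − 5·1.3143 + 5 = 1.049
Star B: d = 1/p = 1/5.09×10^-3″ = 196.5 pc
Star B: M = m − 5 log₁₀ d + 5 = 20.51 − 5·2.2933 + 5 = 14.044
ΔM = M_A − M_B = 1.049 − (14.044) = -12.995; smaller M is more luminous → Star A.
L ratio = 10^(0.4 |ΔM|) = 10^5.198 = 157700

Star A is more luminous, by a factor of 158000.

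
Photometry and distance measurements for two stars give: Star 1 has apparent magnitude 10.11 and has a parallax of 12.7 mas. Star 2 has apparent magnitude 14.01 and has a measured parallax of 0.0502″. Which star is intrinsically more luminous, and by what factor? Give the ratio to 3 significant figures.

Star 1 is more luminous, by a factor of 567.

Star 1: p = 12.7 mas = 0.0127″ → d = 1/p = 78.74 pc
Star 1: M = m − 5 log₁₀ d + 5 = 10.11 − 5·1.8962 + 5 = 5.629
Star 2: d = 1/p = 1/0.0502″ = 19.92 pc
Star 2: M = m − 5 log₁₀ d + 5 = 14.01 − 5·1.2993 + 5 = 12.514
ΔM = M_1 − M_2 = 5.629 − (12.514) = -6.884; smaller M is more luminous → Star 1.
L ratio = 10^(0.4 |ΔM|) = 10^2.754 = 567.3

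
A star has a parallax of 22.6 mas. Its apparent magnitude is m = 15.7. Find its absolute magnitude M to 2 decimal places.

M ≈ 12.47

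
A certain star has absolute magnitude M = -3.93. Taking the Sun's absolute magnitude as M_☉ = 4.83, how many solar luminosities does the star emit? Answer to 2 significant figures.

L/L_☉ ≈ 3200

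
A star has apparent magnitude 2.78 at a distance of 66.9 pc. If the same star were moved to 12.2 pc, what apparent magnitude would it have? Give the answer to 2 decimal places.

Flux ∝ 1/d², so Δm = 5 log₁₀(d₂/d₁) = 5 log₁₀(12.2/66.9) = -3.695
m₂ = m₁ + Δm = 2.78 + (-3.695) = -0.915

m ≈ -0.92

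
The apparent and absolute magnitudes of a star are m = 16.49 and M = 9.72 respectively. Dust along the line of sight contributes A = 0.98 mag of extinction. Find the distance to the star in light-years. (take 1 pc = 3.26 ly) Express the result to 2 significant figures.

d ≈ 470 ly

m − M = 5 log₁₀(d/10 pc) + A  ⇒  16.49 − (9.72) − 0.98 = 5 log₁₀(d/10)
5.790 = 5 log₁₀(d/10)
log₁₀ d = (m − M − A)/5 + 1 = 2.1580
d = 10^2.1580 = 143.9 pc
= 469.0 ly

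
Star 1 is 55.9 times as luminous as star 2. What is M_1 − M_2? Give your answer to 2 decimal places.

M_1 − M_2 ≈ -4.37

Pogson: ΔM = −2.5 log₁₀(ratio) = −2.5 log₁₀(55.9) = −2.5 × 1.7474 = -4.369
Star 1 is brighter, so it has the smaller magnitude: the difference is negative.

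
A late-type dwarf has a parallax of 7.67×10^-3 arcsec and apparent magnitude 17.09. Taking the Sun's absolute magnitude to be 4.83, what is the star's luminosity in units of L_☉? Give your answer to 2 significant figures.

L/L_☉ ≈ 2.1×10^-3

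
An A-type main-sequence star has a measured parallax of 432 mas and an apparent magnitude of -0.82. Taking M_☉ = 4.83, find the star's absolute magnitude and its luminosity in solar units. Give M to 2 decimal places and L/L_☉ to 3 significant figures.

M ≈ 2.36; L/L_☉ ≈ 9.75

d = 1/p = 1000/432 mas = 2.315 pc
M = m − 5 log₁₀ d + 5 = -0.82 − 5·0.3645 + 5 = 2.357
M − M_☉ = 2.357 − 4.83 = -2.473
L/L_☉ = 10^(−0.4 × -2.473) = 9.751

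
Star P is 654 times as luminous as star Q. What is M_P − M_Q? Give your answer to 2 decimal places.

M_P − M_Q ≈ -7.04

Pogson: ΔM = −2.5 log₁₀(ratio) = −2.5 log₁₀(654) = −2.5 × 2.8156 = -7.039
Star P is brighter, so it has the smaller magnitude: the difference is negative.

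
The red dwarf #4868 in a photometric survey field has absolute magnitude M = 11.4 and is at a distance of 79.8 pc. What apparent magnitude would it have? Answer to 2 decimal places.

m = M + 5 log₁₀ d − 5 = 11.4 + 5·1.9020 − 5 = 15.910

m ≈ 15.91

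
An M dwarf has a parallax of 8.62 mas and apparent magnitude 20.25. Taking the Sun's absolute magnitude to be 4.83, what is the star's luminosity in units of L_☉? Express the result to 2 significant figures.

L/L_☉ ≈ 9.1×10^-5

d = 1/p = 1000/8.62 mas = 116.0 pc
M = m − 5 log₁₀ d + 5 = 20.25 − 5·2.0645 + 5 = 14.928
M − M_☉ = 14.928 − 4.83 = 10.098
L/L_☉ = 10^(−0.4 × 10.098) = 9.141×10^-5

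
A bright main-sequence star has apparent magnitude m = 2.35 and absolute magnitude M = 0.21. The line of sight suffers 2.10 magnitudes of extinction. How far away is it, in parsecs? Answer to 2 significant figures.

d ≈ 10 pc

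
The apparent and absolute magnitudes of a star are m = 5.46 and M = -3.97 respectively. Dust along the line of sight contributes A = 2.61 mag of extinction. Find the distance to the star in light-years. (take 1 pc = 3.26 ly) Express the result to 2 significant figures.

m − M = 5 log₁₀(d/10 pc) + A  ⇒  5.46 − (-3.97) − 2.61 = 5 log₁₀(d/10)
6.820 = 5 log₁₀(d/10)
log₁₀ d = (m − M − A)/5 + 1 = 2.3640
d = 10^2.3640 = 231.2 pc
= 753.7 ly

d ≈ 750 ly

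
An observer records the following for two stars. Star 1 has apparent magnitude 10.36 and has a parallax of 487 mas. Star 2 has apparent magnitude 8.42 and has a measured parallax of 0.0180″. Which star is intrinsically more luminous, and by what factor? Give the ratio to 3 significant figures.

Star 1: p = 487 mas = 0.487″ → d = 1/p = 2.053 pc
Star 1: M = m − 5 log₁₀ d + 5 = 10.36 − 5·0.3125 + 5 = 13.798
Star 2: d = 1/p = 1/0.0180″ = 55.56 pc
Star 2: M = m − 5 log₁₀ d + 5 = 8.42 − 5·1.7447 + 5 = 4.696
ΔM = M_1 − M_2 = 13.798 − (4.696) = 9.101; smaller M is more luminous → Star 2.
L ratio = 10^(0.4 |ΔM|) = 10^3.641 = 4370

Star 2 is more luminous, by a factor of 4370.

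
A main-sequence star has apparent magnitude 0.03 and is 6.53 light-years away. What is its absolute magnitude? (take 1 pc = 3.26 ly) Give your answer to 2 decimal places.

M ≈ 3.52

d = 6.53 ly / 3.26 = 2.003 pc
5 log₁₀(d/10 pc) = 5 log₁₀(2.003) − 5 = -3.492
M = m − 5 log₁₀(d/10) = 0.03 + 3.492 = 3.522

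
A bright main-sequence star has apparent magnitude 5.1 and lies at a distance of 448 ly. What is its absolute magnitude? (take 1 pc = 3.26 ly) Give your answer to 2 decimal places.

M ≈ -0.59

d = 448 ly / 3.26 = 137.4 pc
5 log₁₀(d/10 pc) = 5 log₁₀(137.4) − 5 = 5.690
M = m − 5 log₁₀(d/10) = 5.1 − 5.690 = -0.590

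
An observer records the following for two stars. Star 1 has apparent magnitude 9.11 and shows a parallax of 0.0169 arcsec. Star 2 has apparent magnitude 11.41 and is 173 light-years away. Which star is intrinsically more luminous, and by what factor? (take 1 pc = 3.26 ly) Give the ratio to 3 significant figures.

Star 1: d = 1/p = 1/0.0169″ = 59.17 pc
Star 1: M = m − 5 log₁₀ d + 5 = 9.11 − 5·1.7721 + 5 = 5.249
Star 2: d = 173 ly / 3.26 = 53.07 pc
Star 2: M = m − 5 log₁₀ d + 5 = 11.41 − 5·1.7248 + 5 = 7.786
ΔM = M_1 − M_2 = 5.249 − (7.786) = -2.536; smaller M is more luminous → Star 1.
L ratio = 10^(0.4 |ΔM|) = 10^1.015 = 10.34

Star 1 is more luminous, by a factor of 10.3.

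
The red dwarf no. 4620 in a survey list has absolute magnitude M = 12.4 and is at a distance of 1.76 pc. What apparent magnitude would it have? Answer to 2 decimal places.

m ≈ 8.63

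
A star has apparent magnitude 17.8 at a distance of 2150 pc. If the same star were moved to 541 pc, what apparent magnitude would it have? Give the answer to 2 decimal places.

Flux ∝ 1/d², so Δm = 5 log₁₀(d₂/d₁) = 5 log₁₀(541/2150) = -2.996
m₂ = m₁ + Δm = 17.8 + (-2.996) = 14.804

m ≈ 14.80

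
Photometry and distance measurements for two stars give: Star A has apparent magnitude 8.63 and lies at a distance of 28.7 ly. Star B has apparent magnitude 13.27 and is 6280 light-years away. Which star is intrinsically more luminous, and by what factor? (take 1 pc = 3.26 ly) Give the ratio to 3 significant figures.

Star B is more luminous, by a factor of 667.

Star A: d = 28.7 ly / 3.26 = 8.804 pc
Star A: M = m − 5 log₁₀ d + 5 = 8.63 − 5·0.9447 + 5 = 8.907
Star B: d = 6280 ly / 3.26 = 1926 pc
Star B: M = m − 5 log₁₀ d + 5 = 13.27 − 5·3.2847 + 5 = 1.846
ΔM = M_A − M_B = 8.907 − (1.846) = 7.060; smaller M is more luminous → Star B.
L ratio = 10^(0.4 |ΔM|) = 10^2.824 = 667.0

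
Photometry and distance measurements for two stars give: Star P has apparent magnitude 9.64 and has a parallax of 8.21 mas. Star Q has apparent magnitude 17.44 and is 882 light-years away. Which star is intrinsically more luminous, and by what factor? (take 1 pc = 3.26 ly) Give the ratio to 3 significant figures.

Star P: p = 8.21 mas = 8.21×10^-3″ → d = 1/p = 121.8 pc
Star P: M = m − 5 log₁₀ d + 5 = 9.64 − 5·2.0857 + 5 = 4.212
Star Q: d = 882 ly / 3.26 = 270.6 pc
Star Q: M = m − 5 log₁₀ d + 5 = 17.44 − 5·2.4323 + 5 = 10.279
ΔM = M_P − M_Q = 4.212 − (10.279) = -6.067; smaller M is more luminous → Star P.
L ratio = 10^(0.4 |ΔM|) = 10^2.427 = 267.2

Star P is more luminous, by a factor of 267.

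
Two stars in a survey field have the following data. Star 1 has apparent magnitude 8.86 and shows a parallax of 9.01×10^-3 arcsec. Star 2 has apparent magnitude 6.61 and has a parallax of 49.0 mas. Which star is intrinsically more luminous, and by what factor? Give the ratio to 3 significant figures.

Star 1: d = 1/p = 1/9.01×10^-3″ = 111.0 pc
Star 1: M = m − 5 log₁₀ d + 5 = 8.86 − 5·2.0453 + 5 = 3.634
Star 2: p = 49.0 mas = 0.0490″ → d = 1/p = 20.41 pc
Star 2: M = m − 5 log₁₀ d + 5 = 6.61 − 5·1.3098 + 5 = 5.061
ΔM = M_1 − M_2 = 3.634 − (5.061) = -1.427; smaller M is more luminous → Star 1.
L ratio = 10^(0.4 |ΔM|) = 10^0.571 = 3.723

Star 1 is more luminous, by a factor of 3.72.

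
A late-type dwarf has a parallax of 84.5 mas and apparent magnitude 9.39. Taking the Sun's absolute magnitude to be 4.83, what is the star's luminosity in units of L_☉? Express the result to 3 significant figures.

d = 1/p = 1000/84.5 mas = 11.83 pc
M = m − 5 log₁₀ d + 5 = 9.39 − 5·1.0731 + 5 = 9.024
M − M_☉ = 9.024 − 4.83 = 4.194
L/L_☉ = 10^(−0.4 × 4.194) = 0.02100

L/L_☉ ≈ 0.0210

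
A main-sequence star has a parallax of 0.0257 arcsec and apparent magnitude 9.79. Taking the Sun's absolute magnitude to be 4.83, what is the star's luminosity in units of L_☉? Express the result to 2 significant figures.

d = 1/p = 1/0.0257″ = 38.91 pc
M = m − 5 log₁₀ d + 5 = 9.79 − 5·1.5901 + 5 = 6.840
M − M_☉ = 6.840 − 4.83 = 2.010
L/L_☉ = 10^(−0.4 × 2.010) = 0.1571

L/L_☉ ≈ 0.16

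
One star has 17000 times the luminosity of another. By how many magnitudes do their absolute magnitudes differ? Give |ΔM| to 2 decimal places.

|ΔM| ≈ 10.58

Pogson: ΔM = −2.5 log₁₀(ratio) = −2.5 log₁₀(17000) = −2.5 × 4.2304 = -10.576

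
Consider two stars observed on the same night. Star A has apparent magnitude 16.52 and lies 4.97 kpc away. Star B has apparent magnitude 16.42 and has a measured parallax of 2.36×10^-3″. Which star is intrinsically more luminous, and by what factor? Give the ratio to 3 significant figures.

Star A is more luminous, by a factor of 125.

Star A: d = 4.97 kpc = 4970 pc
Star A: M = m − 5 log₁₀ d + 5 = 16.52 − 5·3.6964 + 5 = 3.038
Star B: d = 1/p = 1/2.36×10^-3″ = 423.7 pc
Star B: M = m − 5 log₁₀ d + 5 = 16.42 − 5·2.6271 + 5 = 8.285
ΔM = M_A − M_B = 3.038 − (8.285) = -5.246; smaller M is more luminous → Star A.
L ratio = 10^(0.4 |ΔM|) = 10^2.099 = 125.5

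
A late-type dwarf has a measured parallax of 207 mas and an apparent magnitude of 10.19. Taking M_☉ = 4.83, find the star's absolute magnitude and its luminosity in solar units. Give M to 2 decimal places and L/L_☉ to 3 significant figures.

M ≈ 11.77; L/L_☉ ≈ 1.68×10^-3

d = 1/p = 1000/207 mas = 4.831 pc
M = m − 5 log₁₀ d + 5 = 10.19 − 5·0.6840 + 5 = 11.770
M − M_☉ = 11.770 − 4.83 = 6.940
L/L_☉ = 10^(−0.4 × 6.940) = 1.675×10^-3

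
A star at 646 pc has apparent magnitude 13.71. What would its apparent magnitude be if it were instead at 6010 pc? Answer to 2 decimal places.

Flux ∝ 1/d², so Δm = 5 log₁₀(d₂/d₁) = 5 log₁₀(6010/646) = 4.843
m₂ = m₁ + Δm = 13.71 + (4.843) = 18.553

m ≈ 18.55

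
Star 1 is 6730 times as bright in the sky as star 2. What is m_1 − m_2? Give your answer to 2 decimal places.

m_1 − m_2 ≈ -9.57

Pogson: Δm = −2.5 log₁₀(ratio) = −2.5 log₁₀(6730) = −2.5 × 3.8280 = -9.570
Star 1 is brighter, so it has the smaller magnitude: the difference is negative.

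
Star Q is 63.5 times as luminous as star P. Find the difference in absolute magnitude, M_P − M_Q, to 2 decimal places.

M_P − M_Q ≈ 4.51

Pogson: ΔM = −2.5 log₁₀(ratio) = −2.5 log₁₀(63.5) = −2.5 × 1.8028 = -4.507
Star Q is brighter so has the smaller magnitude: M_P − M_Q is positive.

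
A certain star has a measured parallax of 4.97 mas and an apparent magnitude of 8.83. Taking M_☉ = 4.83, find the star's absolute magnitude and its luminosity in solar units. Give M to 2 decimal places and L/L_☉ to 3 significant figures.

d = 1/p = 1000/4.97 mas = 201.2 pc
M = m − 5 log₁₀ d + 5 = 8.83 − 5·2.3036 + 5 = 2.312
M − M_☉ = 2.312 − 4.83 = -2.518
L/L_☉ = 10^(−0.4 × -2.518) = 10.17

M ≈ 2.31; L/L_☉ ≈ 10.2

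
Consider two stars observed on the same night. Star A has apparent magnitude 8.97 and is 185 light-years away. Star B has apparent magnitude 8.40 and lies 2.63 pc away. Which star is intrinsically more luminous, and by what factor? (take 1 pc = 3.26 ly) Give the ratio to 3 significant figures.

Star A is more luminous, by a factor of 275.

Star A: d = 185 ly / 3.26 = 56.75 pc
Star A: M = m − 5 log₁₀ d + 5 = 8.97 − 5·1.7540 + 5 = 5.200
Star B: M = m − 5 log₁₀ d + 5 = 8.40 − 5·0.4200 + 5 = 11.300
ΔM = M_A − M_B = 5.200 − (11.300) = -6.100; smaller M is more luminous → Star A.
L ratio = 10^(0.4 |ΔM|) = 10^2.440 = 275.4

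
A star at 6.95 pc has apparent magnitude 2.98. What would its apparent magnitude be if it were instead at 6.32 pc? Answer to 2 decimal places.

m ≈ 2.77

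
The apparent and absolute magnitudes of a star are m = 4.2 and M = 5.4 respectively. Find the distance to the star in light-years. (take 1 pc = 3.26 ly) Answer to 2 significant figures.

Distance modulus: m − M = 4.2 − (5.4) = -1.200
m − M = 5 log₁₀ d − 5
log₁₀ d = (m − M)/5 + 1 = 0.7600
d = 10^0.7600 = 5.754 pc
= 18.76 ly

d ≈ 19 ly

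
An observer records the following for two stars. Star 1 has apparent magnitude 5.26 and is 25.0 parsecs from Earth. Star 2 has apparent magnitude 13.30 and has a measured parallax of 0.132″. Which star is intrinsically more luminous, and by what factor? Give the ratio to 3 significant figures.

Star 1 is more luminous, by a factor of 17900.

Star 1: M = m − 5 log₁₀ d + 5 = 5.26 − 5·1.3979 + 5 = 3.270
Star 2: d = 1/p = 1/0.132″ = 7.576 pc
Star 2: M = m − 5 log₁₀ d + 5 = 13.30 − 5·0.8794 + 5 = 13.903
ΔM = M_1 − M_2 = 3.270 − (13.903) = -10.633; smaller M is more luminous → Star 1.
L ratio = 10^(0.4 |ΔM|) = 10^4.253 = 17910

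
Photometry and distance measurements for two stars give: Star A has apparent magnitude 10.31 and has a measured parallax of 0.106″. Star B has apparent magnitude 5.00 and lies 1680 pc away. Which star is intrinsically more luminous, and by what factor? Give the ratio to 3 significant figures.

Star B is more luminous, by a factor of 4.22×10^6.

Star A: d = 1/p = 1/0.106″ = 9.434 pc
Star A: M = m − 5 log₁₀ d + 5 = 10.31 − 5·0.9747 + 5 = 10.437
Star B: M = m − 5 log₁₀ d + 5 = 5.00 − 5·3.2253 + 5 = -6.127
ΔM = M_A − M_B = 10.437 − (-6.127) = 16.563; smaller M is more luminous → Star B.
L ratio = 10^(0.4 |ΔM|) = 10^6.625 = 4.219×10^6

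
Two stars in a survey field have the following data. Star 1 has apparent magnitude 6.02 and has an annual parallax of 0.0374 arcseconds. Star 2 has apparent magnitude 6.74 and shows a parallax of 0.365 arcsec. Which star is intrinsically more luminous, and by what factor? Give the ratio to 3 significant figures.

Star 1 is more luminous, by a factor of 185.

Star 1: d = 1/p = 1/0.0374″ = 26.74 pc
Star 1: M = m − 5 log₁₀ d + 5 = 6.02 − 5·1.4271 + 5 = 3.884
Star 2: d = 1/p = 1/0.365″ = 2.740 pc
Star 2: M = m − 5 log₁₀ d + 5 = 6.74 − 5·0.4377 + 5 = 9.551
ΔM = M_1 − M_2 = 3.884 − (9.551) = -5.667; smaller M is more luminous → Star 1.
L ratio = 10^(0.4 |ΔM|) = 10^2.267 = 184.9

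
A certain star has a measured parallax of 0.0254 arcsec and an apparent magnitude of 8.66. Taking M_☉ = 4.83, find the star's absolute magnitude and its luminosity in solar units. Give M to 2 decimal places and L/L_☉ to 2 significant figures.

M ≈ 5.68; L/L_☉ ≈ 0.46

d = 1/p = 1/0.0254″ = 39.37 pc
M = m − 5 log₁₀ d + 5 = 8.66 − 5·1.5952 + 5 = 5.684
M − M_☉ = 5.684 − 4.83 = 0.854
L/L_☉ = 10^(−0.4 × 0.854) = 0.4553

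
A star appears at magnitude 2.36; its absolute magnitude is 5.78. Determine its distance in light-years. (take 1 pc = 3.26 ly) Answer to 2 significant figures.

Distance modulus: m − M = 2.36 − (5.78) = -3.420
m − M = 5 log₁₀ d − 5
log₁₀ d = (m − M)/5 + 1 = 0.3160
d = 10^0.3160 = 2.070 pc
= 6.749 ly

d ≈ 6.7 ly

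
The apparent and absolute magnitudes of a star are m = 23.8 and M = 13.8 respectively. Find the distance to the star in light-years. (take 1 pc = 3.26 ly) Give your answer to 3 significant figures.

μ = m − M = 10.000
m − M = 5 log₁₀ d − 5
log₁₀ d = (m − M)/5 + 1 = 3.0000
d = 10^3.0000 = 1000 pc
= 3260 ly

d ≈ 3260 ly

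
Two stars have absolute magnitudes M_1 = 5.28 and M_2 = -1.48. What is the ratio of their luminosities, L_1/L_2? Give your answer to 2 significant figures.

ΔM = M_1 − M_2 = 6.76
L_1/L_2 = 10^(−0.4 ΔM) = 10^-2.704 = 1.977×10^-3

L_1/L_2 ≈ 2.0×10^-3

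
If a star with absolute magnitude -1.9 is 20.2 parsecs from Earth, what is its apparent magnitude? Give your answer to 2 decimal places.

m ≈ -0.37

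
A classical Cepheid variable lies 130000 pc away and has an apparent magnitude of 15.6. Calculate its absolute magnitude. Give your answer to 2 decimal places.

M ≈ -4.97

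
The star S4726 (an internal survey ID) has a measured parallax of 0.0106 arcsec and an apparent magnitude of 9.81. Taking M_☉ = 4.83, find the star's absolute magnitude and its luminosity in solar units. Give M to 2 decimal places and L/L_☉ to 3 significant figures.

M ≈ 4.94; L/L_☉ ≈ 0.907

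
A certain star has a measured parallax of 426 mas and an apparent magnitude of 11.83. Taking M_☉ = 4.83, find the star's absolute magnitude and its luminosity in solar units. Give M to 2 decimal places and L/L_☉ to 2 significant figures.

M ≈ 14.98; L/L_☉ ≈ 8.7×10^-5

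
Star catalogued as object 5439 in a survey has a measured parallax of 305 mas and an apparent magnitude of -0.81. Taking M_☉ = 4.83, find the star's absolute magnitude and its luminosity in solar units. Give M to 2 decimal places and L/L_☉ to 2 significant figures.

M ≈ 1.61; L/L_☉ ≈ 19

d = 1/p = 1000/305 mas = 3.279 pc
M = m − 5 log₁₀ d + 5 = -0.81 − 5·0.5157 + 5 = 1.611
M − M_☉ = 1.611 − 4.83 = -3.219
L/L_☉ = 10^(−0.4 × -3.219) = 19.38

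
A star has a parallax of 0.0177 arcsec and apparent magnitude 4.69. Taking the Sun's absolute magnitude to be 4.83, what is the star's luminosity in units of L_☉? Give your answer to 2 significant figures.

L/L_☉ ≈ 36

d = 1/p = 1/0.0177″ = 56.50 pc
M = m − 5 log₁₀ d + 5 = 4.69 − 5·1.7520 + 5 = 0.930
M − M_☉ = 0.930 − 4.83 = -3.900
L/L_☉ = 10^(−0.4 × -3.900) = 36.31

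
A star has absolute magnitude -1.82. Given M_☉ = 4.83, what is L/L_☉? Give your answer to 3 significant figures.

L/L_☉ ≈ 457

M − M_☉ = -1.82 − 4.83 = -6.650
L/L_☉ = 10^(−0.4 (M − M_☉)) = 10^2.660 = 457.1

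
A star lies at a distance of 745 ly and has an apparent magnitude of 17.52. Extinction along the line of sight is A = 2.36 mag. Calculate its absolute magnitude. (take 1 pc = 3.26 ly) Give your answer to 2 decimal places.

M ≈ 8.37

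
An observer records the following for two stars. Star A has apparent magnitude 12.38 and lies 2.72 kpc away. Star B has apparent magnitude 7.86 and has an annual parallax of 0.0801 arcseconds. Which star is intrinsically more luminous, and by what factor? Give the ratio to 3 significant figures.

Star A: d = 2.72 kpc = 2720 pc
Star A: M = m − 5 log₁₀ d + 5 = 12.38 − 5·3.4346 + 5 = 0.207
Star B: d = 1/p = 1/0.0801″ = 12.48 pc
Star B: M = m − 5 log₁₀ d + 5 = 7.86 − 5·1.0964 + 5 = 7.378
ΔM = M_A − M_B = 0.207 − (7.378) = -7.171; smaller M is more luminous → Star A.
L ratio = 10^(0.4 |ΔM|) = 10^2.868 = 738.6

Star A is more luminous, by a factor of 739.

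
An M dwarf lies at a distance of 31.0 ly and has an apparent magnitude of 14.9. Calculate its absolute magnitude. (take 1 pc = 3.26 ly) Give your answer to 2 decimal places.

M ≈ 15.01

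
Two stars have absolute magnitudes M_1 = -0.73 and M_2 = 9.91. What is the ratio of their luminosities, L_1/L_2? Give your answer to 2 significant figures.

ΔM = M_1 − M_2 = -10.64
L_1/L_2 = 10^(−0.4 ΔM) = 10^4.256 = 18030

L_1/L_2 ≈ 18000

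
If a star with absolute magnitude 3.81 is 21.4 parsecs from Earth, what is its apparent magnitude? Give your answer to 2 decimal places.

m ≈ 5.46

m = M + 5 log₁₀ d − 5 = 3.81 + 5·1.3304 − 5 = 5.462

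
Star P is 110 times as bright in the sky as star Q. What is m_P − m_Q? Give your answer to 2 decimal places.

m_P − m_Q ≈ -5.10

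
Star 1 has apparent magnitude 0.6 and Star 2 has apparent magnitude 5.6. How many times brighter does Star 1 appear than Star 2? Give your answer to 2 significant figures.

100

Magnitude difference = -5.0
Flux ratio = 10^(−0.4 Δm) = 10^(−0.4 × -5.0) = 10^2.000 = 100.0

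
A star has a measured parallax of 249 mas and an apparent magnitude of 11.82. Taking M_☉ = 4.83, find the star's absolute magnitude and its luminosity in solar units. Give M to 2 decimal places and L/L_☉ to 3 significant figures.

d = 1/p = 1000/249 mas = 4.016 pc
M = m − 5 log₁₀ d + 5 = 11.82 − 5·0.6038 + 5 = 13.801
M − M_☉ = 13.801 − 4.83 = 8.971
L/L_☉ = 10^(−0.4 × 8.971) = 2.580×10^-4

M ≈ 13.80; L/L_☉ ≈ 2.58×10^-4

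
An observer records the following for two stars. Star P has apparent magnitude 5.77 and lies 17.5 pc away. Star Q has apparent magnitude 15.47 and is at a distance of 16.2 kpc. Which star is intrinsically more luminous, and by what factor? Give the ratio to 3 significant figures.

Star Q is more luminous, by a factor of 113.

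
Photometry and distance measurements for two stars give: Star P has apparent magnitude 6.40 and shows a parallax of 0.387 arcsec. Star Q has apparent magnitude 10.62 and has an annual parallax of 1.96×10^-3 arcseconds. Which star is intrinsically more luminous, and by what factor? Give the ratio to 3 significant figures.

Star P: d = 1/p = 1/0.387″ = 2.584 pc
Star P: M = m − 5 log₁₀ d + 5 = 6.40 − 5·0.4123 + 5 = 9.339
Star Q: d = 1/p = 1/1.96×10^-3″ = 510.2 pc
Star Q: M = m − 5 log₁₀ d + 5 = 10.62 − 5·2.7077 + 5 = 2.081
ΔM = M_P − M_Q = 9.339 − (2.081) = 7.257; smaller M is more luminous → Star Q.
L ratio = 10^(0.4 |ΔM|) = 10^2.903 = 799.7

Star Q is more luminous, by a factor of 800.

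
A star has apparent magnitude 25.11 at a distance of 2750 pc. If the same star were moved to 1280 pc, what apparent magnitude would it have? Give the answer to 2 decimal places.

m ≈ 23.45

Flux ∝ 1/d², so Δm = 5 log₁₀(d₂/d₁) = 5 log₁₀(1280/2750) = -1.661
m₂ = m₁ + Δm = 25.11 + (-1.661) = 23.449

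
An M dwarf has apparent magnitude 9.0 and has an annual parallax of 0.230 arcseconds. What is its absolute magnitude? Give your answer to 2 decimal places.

d = 1/p = 1/0.230″ = 4.348 pc
5 log₁₀(d/10 pc) = 5 log₁₀(4.348) − 5 = -1.809
M = m − 5 log₁₀(d/10) = 9.0 + 1.809 = 10.809

M ≈ 10.81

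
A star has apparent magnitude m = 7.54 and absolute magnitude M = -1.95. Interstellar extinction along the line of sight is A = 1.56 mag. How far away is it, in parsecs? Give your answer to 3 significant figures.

d ≈ 385 pc

m − M = 5 log₁₀(d/10 pc) + A  ⇒  7.54 − (-1.95) − 1.56 = 5 log₁₀(d/10)
7.930 = 5 log₁₀(d/10)
log₁₀ d = (m − M − A)/5 + 1 = 2.5860
d = 10^2.5860 = 385.5 pc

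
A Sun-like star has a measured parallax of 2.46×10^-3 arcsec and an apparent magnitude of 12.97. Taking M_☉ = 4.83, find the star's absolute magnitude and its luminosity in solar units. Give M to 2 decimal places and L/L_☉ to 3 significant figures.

d = 1/p = 1/2.46×10^-3″ = 406.5 pc
M = m − 5 log₁₀ d + 5 = 12.97 − 5·2.6091 + 5 = 4.925
M − M_☉ = 4.925 − 4.83 = 0.095
L/L_☉ = 10^(−0.4 × 0.095) = 0.9165

M ≈ 4.92; L/L_☉ ≈ 0.916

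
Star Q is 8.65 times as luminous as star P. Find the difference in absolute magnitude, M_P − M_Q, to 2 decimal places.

M_P − M_Q ≈ 2.34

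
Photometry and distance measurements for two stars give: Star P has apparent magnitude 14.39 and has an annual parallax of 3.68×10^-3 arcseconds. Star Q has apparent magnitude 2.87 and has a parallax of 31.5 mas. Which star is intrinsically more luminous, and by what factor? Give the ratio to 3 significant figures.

Star Q is more luminous, by a factor of 553.

Star P: d = 1/p = 1/3.68×10^-3″ = 271.7 pc
Star P: M = m − 5 log₁₀ d + 5 = 14.39 − 5·2.4342 + 5 = 7.219
Star Q: p = 31.5 mas = 0.0315″ → d = 1/p = 31.75 pc
Star Q: M = m − 5 log₁₀ d + 5 = 2.87 − 5·1.5017 + 5 = 0.362
ΔM = M_P − M_Q = 7.219 − (0.362) = 6.858; smaller M is more luminous → Star Q.
L ratio = 10^(0.4 |ΔM|) = 10^2.743 = 553.4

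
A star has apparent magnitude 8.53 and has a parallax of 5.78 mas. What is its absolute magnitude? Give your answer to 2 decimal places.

M ≈ 2.34

p = 5.78 mas = 5.78×10^-3″ → d = 1/p = 173.0 pc
5 log₁₀(d/10 pc) = 5 log₁₀(173.0) − 5 = 6.190
M = m − 5 log₁₀(d/10) = 8.53 − 6.190 = 2.340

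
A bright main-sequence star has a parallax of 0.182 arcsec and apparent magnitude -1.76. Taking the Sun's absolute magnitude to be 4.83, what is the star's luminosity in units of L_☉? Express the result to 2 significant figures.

d = 1/p = 1/0.182″ = 5.495 pc
M = m − 5 log₁₀ d + 5 = -1.76 − 5·0.7399 + 5 = -0.460
M − M_☉ = -0.460 − 4.83 = -5.290
L/L_☉ = 10^(−0.4 × -5.290) = 130.6

L/L_☉ ≈ 130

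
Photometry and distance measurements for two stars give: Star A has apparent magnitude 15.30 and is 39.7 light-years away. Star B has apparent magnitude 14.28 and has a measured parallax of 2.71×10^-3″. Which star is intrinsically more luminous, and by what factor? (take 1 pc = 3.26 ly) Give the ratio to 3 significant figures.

Star B is more luminous, by a factor of 2350.

Star A: d = 39.7 ly / 3.26 = 12.18 pc
Star A: M = m − 5 log₁₀ d + 5 = 15.30 − 5·1.0856 + 5 = 14.872
Star B: d = 1/p = 1/2.71×10^-3″ = 369.0 pc
Star B: M = m − 5 log₁₀ d + 5 = 14.28 − 5·2.5670 + 5 = 6.445
ΔM = M_A − M_B = 14.872 − (6.445) = 8.427; smaller M is more luminous → Star B.
L ratio = 10^(0.4 |ΔM|) = 10^3.371 = 2349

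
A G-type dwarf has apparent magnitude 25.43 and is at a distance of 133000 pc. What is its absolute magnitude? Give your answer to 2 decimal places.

5 log₁₀(d/10 pc) = 5 log₁₀(133000) − 5 = 20.619
M = m − 5 log₁₀(d/10) = 25.43 − 20.619 = 4.811

M ≈ 4.81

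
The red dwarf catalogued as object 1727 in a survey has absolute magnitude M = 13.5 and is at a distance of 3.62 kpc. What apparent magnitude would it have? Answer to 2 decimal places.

d = 3.62 kpc = 3620 pc
m = M + 5 log₁₀ d − 5 = 13.5 + 5·3.5587 − 5 = 26.294

m ≈ 26.29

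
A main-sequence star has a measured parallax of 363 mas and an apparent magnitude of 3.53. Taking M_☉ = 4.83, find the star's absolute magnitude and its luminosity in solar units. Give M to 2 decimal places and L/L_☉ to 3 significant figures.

M ≈ 6.33; L/L_☉ ≈ 0.251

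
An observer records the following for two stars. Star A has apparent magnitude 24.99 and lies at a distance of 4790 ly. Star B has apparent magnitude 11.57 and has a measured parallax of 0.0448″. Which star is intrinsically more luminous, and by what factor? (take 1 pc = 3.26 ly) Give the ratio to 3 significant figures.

Star A: d = 4790 ly / 3.26 = 1469 pc
Star A: M = m − 5 log₁₀ d + 5 = 24.99 − 5·3.1671 + 5 = 14.154
Star B: d = 1/p = 1/0.0448″ = 22.32 pc
Star B: M = m − 5 log₁₀ d + 5 = 11.57 − 5·1.3487 + 5 = 9.826
ΔM = M_A − M_B = 14.154 − (9.826) = 4.328; smaller M is more luminous → Star B.
L ratio = 10^(0.4 |ΔM|) = 10^1.731 = 53.85

Star B is more luminous, by a factor of 53.9.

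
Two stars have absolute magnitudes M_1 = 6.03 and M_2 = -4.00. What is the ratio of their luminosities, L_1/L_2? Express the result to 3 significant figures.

L_1/L_2 ≈ 9.73×10^-5

ΔM = M_1 − M_2 = 10.03
L_1/L_2 = 10^(−0.4 ΔM) = 10^-4.012 = 9.727×10^-5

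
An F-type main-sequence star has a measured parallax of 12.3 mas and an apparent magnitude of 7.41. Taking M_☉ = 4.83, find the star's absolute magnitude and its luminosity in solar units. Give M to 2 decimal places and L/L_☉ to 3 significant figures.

M ≈ 2.86; L/L_☉ ≈ 6.14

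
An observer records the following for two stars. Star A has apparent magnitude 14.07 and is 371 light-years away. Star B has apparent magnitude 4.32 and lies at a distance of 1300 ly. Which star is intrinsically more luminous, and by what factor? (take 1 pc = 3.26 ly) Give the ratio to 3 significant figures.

Star B is more luminous, by a factor of 97500.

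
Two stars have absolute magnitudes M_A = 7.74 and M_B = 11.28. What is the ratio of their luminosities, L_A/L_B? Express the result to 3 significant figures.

ΔM = M_A − M_B = -3.54
L_A/L_B = 10^(−0.4 ΔM) = 10^1.416 = 26.06

L_A/L_B ≈ 26.1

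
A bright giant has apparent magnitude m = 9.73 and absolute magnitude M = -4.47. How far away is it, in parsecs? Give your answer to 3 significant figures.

μ = m − M = 14.200
m − M = 5 log₁₀ d − 5
log₁₀ d = (m − M)/5 + 1 = 3.8400
d = 10^3.8400 = 6918 pc

d ≈ 6920 pc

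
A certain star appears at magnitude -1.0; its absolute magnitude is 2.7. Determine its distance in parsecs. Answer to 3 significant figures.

Distance modulus: m − M = -1.0 − (2.7) = -3.700
m − M = 5 log₁₀ d − 5
log₁₀ d = (m − M)/5 + 1 = 0.2600
d = 10^0.2600 = 1.820 pc

d ≈ 1.82 pc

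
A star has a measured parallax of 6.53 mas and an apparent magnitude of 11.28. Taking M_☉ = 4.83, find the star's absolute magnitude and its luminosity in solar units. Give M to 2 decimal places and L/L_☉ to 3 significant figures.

M ≈ 5.35; L/L_☉ ≈ 0.617

d = 1/p = 1000/6.53 mas = 153.1 pc
M = m − 5 log₁₀ d + 5 = 11.28 − 5·2.1851 + 5 = 5.355
M − M_☉ = 5.355 − 4.83 = 0.525
L/L_☉ = 10^(−0.4 × 0.525) = 0.6168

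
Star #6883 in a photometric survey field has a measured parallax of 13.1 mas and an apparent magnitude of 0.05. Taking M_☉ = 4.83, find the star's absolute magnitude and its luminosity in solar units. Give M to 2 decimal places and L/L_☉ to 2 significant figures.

d = 1/p = 1000/13.1 mas = 76.34 pc
M = m − 5 log₁₀ d + 5 = 0.05 − 5·1.8827 + 5 = -4.364
M − M_☉ = -4.364 − 4.83 = -9.194
L/L_☉ = 10^(−0.4 × -9.194) = 4758

M ≈ -4.36; L/L_☉ ≈ 4800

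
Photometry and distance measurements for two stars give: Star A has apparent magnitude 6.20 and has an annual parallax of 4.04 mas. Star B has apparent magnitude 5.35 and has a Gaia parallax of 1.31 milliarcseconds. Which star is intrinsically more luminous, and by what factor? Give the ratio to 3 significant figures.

Star B is more luminous, by a factor of 20.8.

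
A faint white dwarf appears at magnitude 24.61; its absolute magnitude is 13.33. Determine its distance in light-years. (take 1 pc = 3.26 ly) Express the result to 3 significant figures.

d ≈ 5880 ly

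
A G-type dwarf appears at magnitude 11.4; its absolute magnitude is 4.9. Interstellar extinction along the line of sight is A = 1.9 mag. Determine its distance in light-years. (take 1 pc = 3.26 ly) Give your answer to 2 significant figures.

m − M = 5 log₁₀(d/10 pc) + A  ⇒  11.4 − (4.9) − 1.9 = 5 log₁₀(d/10)
4.600 = 5 log₁₀(d/10)
log₁₀ d = (m − M − A)/5 + 1 = 1.9200
d = 10^1.9200 = 83.18 pc
= 271.2 ly

d ≈ 270 ly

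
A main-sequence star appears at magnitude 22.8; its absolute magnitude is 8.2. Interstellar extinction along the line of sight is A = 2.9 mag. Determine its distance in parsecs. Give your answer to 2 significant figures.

m − M = 5 log₁₀(d/10 pc) + A  ⇒  22.8 − (8.2) − 2.9 = 5 log₁₀(d/10)
11.700 = 5 log₁₀(d/10)
log₁₀ d = (m − M − A)/5 + 1 = 3.3400
d = 10^3.3400 = 2188 pc

d ≈ 2200 pc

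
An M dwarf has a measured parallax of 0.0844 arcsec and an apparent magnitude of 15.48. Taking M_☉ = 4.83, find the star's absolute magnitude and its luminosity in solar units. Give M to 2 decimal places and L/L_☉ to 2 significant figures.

M ≈ 15.11; L/L_☉ ≈ 7.7×10^-5

d = 1/p = 1/0.0844″ = 11.85 pc
M = m − 5 log₁₀ d + 5 = 15.48 − 5·1.0737 + 5 = 15.112
M − M_☉ = 15.112 − 4.83 = 10.282
L/L_☉ = 10^(−0.4 × 10.282) = 7.715×10^-5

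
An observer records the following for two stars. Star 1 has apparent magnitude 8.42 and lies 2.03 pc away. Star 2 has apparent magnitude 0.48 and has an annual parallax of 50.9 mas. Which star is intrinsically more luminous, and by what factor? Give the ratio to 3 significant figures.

Star 1: M = m − 5 log₁₀ d + 5 = 8.42 − 5·0.3075 + 5 = 11.883
Star 2: p = 50.9 mas = 0.0509″ → d = 1/p = 19.65 pc
Star 2: M = m − 5 log₁₀ d + 5 = 0.48 − 5·1.2933 + 5 = -0.986
ΔM = M_1 − M_2 = 11.883 − (-0.986) = 12.869; smaller M is more luminous → Star 2.
L ratio = 10^(0.4 |ΔM|) = 10^5.148 = 140500

Star 2 is more luminous, by a factor of 140000.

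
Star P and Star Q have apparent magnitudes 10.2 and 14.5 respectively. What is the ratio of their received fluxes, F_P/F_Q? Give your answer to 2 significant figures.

Magnitude difference = -4.3
Flux ratio = 10^(−0.4 Δm) = 10^(−0.4 × -4.3) = 10^1.720 = 52.48

F_P/F_Q ≈ 52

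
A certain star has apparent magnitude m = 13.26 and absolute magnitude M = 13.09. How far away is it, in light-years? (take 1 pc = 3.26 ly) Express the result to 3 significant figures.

d ≈ 35.3 ly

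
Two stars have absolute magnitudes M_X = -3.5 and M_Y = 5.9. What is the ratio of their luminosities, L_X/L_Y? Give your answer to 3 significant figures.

ΔM = M_X − M_Y = -9.4
L_X/L_Y = 10^(−0.4 ΔM) = 10^3.760 = 5754

L_X/L_Y ≈ 5750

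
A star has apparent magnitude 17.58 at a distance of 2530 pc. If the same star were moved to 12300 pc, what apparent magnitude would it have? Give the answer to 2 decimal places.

m ≈ 21.01

Flux ∝ 1/d², so Δm = 5 log₁₀(d₂/d₁) = 5 log₁₀(12300/2530) = 3.434
m₂ = m₁ + Δm = 17.58 + (3.434) = 21.014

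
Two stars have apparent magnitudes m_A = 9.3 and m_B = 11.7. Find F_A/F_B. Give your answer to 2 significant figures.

Δm = 9.3 − (11.7) = -2.4
Flux ratio = 10^(−0.4 Δm) = 10^(−0.4 × -2.4) = 10^0.960 = 9.120

F_A/F_B ≈ 9.1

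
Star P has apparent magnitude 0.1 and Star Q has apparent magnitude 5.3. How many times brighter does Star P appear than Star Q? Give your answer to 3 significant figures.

120

Δm = 0.1 − (5.3) = -5.2
Flux ratio = 10^(−0.4 Δm) = 10^(−0.4 × -5.2) = 10^2.080 = 120.2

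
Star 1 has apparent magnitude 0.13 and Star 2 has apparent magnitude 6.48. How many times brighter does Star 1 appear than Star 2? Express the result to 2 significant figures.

350

Magnitude difference = -6.35
Flux ratio = 10^(−0.4 Δm) = 10^(−0.4 × -6.35) = 10^2.540 = 346.7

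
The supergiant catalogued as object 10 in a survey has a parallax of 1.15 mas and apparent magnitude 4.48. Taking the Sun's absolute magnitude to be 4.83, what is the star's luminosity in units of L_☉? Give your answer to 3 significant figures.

L/L_☉ ≈ 10400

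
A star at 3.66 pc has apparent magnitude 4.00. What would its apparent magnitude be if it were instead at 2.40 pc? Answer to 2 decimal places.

Flux ∝ 1/d², so Δm = 5 log₁₀(d₂/d₁) = 5 log₁₀(2.40/3.66) = -0.916
m₂ = m₁ + Δm = 4.00 + (-0.916) = 3.084

m ≈ 3.08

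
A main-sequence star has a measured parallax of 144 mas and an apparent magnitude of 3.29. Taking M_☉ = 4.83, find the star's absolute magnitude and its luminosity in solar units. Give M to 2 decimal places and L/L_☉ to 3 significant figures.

M ≈ 4.08; L/L_☉ ≈ 1.99

d = 1/p = 1000/144 mas = 6.944 pc
M = m − 5 log₁₀ d + 5 = 3.29 − 5·0.8416 + 5 = 4.082
M − M_☉ = 4.082 − 4.83 = -0.748
L/L_☉ = 10^(−0.4 × -0.748) = 1.992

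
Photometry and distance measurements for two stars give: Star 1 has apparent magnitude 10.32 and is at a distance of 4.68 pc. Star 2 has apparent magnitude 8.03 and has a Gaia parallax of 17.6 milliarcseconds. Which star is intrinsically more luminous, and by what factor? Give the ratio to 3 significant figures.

Star 1: M = m − 5 log₁₀ d + 5 = 10.32 − 5·0.6702 + 5 = 11.969
Star 2: p = 17.6 mas = 0.0176″ → d = 1/p = 56.82 pc
Star 2: M = m − 5 log₁₀ d + 5 = 8.03 − 5·1.7545 + 5 = 4.258
ΔM = M_1 − M_2 = 11.969 − (4.258) = 7.711; smaller M is more luminous → Star 2.
L ratio = 10^(0.4 |ΔM|) = 10^3.084 = 1215

Star 2 is more luminous, by a factor of 1210.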